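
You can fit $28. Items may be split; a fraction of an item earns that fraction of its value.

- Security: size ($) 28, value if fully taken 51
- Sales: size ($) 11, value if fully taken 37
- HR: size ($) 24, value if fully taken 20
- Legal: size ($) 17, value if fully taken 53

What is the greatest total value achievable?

90

Sort by value density: Sales 37/11≈3.36, Legal 53/17≈3.12, Security 51/28≈1.82, HR 20/24≈0.833.
Take all of Sales (11 $, value 37) — 17 $ left.
Take all of Legal (17 $, value 53) — 0 $ left.
Total value = 90.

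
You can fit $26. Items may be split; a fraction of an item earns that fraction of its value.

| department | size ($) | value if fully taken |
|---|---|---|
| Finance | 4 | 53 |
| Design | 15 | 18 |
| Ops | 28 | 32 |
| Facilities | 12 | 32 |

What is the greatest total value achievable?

97

Rank by value-to-size ratio: Finance 53/4≈13.2, Facilities 32/12≈2.67, Design 18/15≈1.2, Ops 32/28≈1.14.
All 4 $ of Finance fit (value 53) ; 22 remain.
All 12 $ of Facilities fit (value 32) ; 10 remain.
10 $ left: a 10/15 share of Design gives 18×10/15 = 12.
Total value = 97.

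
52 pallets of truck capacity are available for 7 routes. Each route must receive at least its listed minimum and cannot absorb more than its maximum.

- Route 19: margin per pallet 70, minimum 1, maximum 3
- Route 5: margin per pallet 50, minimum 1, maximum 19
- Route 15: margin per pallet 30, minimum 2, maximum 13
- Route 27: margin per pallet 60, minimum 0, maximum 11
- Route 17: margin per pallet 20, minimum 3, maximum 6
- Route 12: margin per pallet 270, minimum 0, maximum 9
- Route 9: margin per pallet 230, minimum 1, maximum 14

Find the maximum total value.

Meeting every minimum uses 1+1+2+0+3+0+1 = 8 pallets, leaving 44.
Order the routes by margin per pallet: Route 12 270 > Route 9 230 > Route 19 70 > Route 27 60 > Route 5 50 > Route 15 30 > Route 17 20.
Give Route 12 9 more to hit its cap of 9 → 35 left.
Route 9: +13 to 14 (cap) → 22 left.
Route 19: +2 to 3 (cap) → 20 left.
Route 27: +11 to 11 (cap) → 9 left.
Only 9 left; Route 5 takes them to reach 10.
Total = 70×3 + 50×10 + 30×2 + 60×11 + 20×3 + 270×9 + 230×14 = 7140.

7140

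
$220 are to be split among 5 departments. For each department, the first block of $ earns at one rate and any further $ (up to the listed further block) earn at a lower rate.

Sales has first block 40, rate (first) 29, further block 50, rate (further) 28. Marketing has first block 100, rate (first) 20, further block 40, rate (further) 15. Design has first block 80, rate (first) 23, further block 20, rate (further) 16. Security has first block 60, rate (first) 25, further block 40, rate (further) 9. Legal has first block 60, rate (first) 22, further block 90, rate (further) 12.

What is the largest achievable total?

Treat each block as its own option and order by rate: Sales/first 29 > Sales/second 28 > Security/first 25 > Design/first 23 > Legal/first 22 > Marketing/first 20 > Design/second 16 > Marketing/second 15 > Legal/second 12 > Security/second 9.
Sales first at 29: fill all 40 — 180 left.
Sales second at 28: fill all 50 — 130 left.
Fill Security first block (60 at 25) — 70 left.
Design first at 23: only 70 left, fill 70.
Total = 29×40 + 28×50 + 25×60 + 23×70 = 5670.

5670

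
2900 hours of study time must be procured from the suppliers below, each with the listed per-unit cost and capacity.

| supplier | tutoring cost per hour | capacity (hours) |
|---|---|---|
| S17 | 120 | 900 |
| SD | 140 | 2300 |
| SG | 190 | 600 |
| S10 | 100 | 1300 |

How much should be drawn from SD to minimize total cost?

700

Cheapest first:
S10 at 100: take all 1300 hours — 1600 still needed.
S17 at 120: take all 900 hours — 700 still needed.
SD at 140: take 700 of its 2300 — requirement met.
SG: unused.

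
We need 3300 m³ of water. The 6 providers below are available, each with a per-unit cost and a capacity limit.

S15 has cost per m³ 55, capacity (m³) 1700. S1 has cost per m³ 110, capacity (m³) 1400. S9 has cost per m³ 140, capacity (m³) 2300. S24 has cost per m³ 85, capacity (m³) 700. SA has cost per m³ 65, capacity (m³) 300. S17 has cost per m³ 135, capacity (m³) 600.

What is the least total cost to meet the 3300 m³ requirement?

238500

Use providers in increasing cost order.
Take 1700 from S15 at 55 ; need 1600 more.
SA (65): use full 300 ; 1300 m³ to go.
S24 (85): use full 700 ; 600 m³ to go.
S1 at 110: take 600 of its 1400 ; requirement met.
S17, S9: unused.
Cost = 1700×55 + 300×65 + 700×85 + 600×110 = 238500.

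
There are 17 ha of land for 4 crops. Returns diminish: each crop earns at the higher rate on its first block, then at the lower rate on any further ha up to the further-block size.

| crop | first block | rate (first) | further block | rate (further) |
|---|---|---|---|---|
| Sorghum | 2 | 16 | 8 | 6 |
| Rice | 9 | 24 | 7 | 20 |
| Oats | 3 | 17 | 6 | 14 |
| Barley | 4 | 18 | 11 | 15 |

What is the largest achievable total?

374

Treat each block as its own option and order by rate: Rice/T1 24 > Rice/T2 20 > Barley/T1 18 > Oats/T1 17 > Sorghum/T1 16 > Barley/T2 15 > Oats/T2 14 > Sorghum/T2 6.
Rice T1 at 24: fill all 9 ; 8 left.
Fill Rice T2 block (7 at 20) ; 1 left.
Barley T1 at 18: only 1 left, fill 1.
Total = 24×9 + 20×7 + 18×1 = 374.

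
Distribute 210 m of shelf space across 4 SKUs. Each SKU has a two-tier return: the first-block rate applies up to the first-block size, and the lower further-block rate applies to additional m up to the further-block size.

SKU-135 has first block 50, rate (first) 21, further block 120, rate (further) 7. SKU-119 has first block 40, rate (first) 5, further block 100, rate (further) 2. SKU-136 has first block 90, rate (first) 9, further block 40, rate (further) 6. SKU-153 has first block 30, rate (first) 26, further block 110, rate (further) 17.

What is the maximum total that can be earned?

3880

Treat each block as its own option and order by rate: SKU-153/tier1 26 > SKU-135/tier1 21 > SKU-153/tier2 17 > SKU-136/tier1 9 > SKU-135/tier2 7 > SKU-136/tier2 6 > SKU-119/tier1 5 > SKU-119/tier2 2.
SKU-153/tier1 (26): +30 ; 180 left.
Fill SKU-135 tier1 block (50 at 21) ; 130 left.
Fill SKU-153 tier2 block (110 at 17) ; 20 left.
SKU-136/tier1: +20 of 90 at 9; pool empty.
Total = 26×30 + 21×50 + 17×110 + 9×20 = 3880.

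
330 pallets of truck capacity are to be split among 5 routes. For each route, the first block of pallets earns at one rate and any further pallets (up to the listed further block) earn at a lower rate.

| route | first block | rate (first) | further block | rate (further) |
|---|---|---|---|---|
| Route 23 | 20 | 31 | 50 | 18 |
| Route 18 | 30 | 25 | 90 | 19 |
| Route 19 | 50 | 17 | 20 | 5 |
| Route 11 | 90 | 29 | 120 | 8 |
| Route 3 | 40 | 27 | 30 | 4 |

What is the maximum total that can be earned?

7840

Rank every tier by rate: Route 23/first 31 > Route 11/first 29 > Route 3/first 27 > Route 18/first 25 > Route 18/second 19 > Route 23/second 18 > Route 19/first 17 > Route 11/second 8 > Route 19/second 5 > Route 3/second 4.
Route 23/first (31): +20 — 310 left.
Route 11/first (29): +90 — 220 left.
Fill Route 3 first block (40 at 27) — 180 left.
Fill Route 18 first block (30 at 25) — 150 left.
Route 18/second (19): +90 — 60 left.
Route 23/second (18): +50 — 10 left.
Route 19/first: +10 of 50 at 17; pool empty.
Total = 31×20 + 29×90 + 27×40 + 25×30 + 19×90 + 18×50 + 17×10 = 7840.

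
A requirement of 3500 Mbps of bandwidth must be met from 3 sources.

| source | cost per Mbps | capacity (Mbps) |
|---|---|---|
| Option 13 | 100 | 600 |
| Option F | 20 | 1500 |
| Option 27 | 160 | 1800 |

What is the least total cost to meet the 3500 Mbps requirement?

314000

Cheapest first:
Take 1500 from Option F at 20 → need 2000 more.
Option 13 at 100: take all 600 Mbps → 1400 still needed.
Take 1400 from Option 27 at 160 to finish.
Cost = 1500×20 + 600×100 + 1400×160 = 314000.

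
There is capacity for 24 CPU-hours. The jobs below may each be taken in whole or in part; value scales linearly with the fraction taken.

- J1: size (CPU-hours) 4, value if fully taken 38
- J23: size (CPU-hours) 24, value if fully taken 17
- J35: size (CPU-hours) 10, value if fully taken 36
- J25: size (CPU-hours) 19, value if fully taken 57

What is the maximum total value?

Best value per unit of size first: J1 38/4≈9.5, J35 36/10≈3.6, J25 57/19≈3, J23 17/24≈0.708.
Take all of J1 (4 CPU-hours, value 38) — 20 CPU-hours left.
Take all of J35 (10 CPU-hours, value 36) — 10 CPU-hours left.
10 CPU-hours left: a 10/19 share of J25 gives 57×10/19 = 30.
Total value = 104.

104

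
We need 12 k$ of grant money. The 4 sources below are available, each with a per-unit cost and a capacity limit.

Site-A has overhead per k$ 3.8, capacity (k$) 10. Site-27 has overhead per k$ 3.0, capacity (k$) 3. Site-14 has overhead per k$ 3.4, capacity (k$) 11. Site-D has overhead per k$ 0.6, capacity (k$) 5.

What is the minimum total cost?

25.6

Use sources in increasing cost order.
Take 5 from Site-D at 0.6 ; need 7 more.
Take 3 from Site-27 at 3.0 ; need 4 more.
Site-14 at 3.4: take 4 of its 11 ; requirement met.
Site-A: unused.
Cost = 5×0.6 + 3×3.0 + 4×3.4 = 25.6.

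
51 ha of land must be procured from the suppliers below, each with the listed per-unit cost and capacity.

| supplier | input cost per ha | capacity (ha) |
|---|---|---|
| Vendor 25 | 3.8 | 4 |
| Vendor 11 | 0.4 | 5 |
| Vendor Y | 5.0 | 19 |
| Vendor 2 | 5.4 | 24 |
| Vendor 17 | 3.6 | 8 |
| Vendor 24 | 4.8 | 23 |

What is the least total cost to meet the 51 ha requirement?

211.4

Fill from the cheapest supplier first.
Vendor 11 at 0.4: take all 5 ha ; 46 still needed.
Vendor 17 at 3.6: take all 8 ha ; 38 still needed.
Vendor 25 (3.8): use full 4 ; 34 ha to go.
Vendor 24 (4.8): use full 23 ; 11 ha to go.
Vendor Y at 5.0: take 11 of its 19 ; requirement met.
Vendor 2: unused.
Cost = 5×0.4 + 8×3.6 + 4×3.8 + 23×4.8 + 11×5.0 = 211.4.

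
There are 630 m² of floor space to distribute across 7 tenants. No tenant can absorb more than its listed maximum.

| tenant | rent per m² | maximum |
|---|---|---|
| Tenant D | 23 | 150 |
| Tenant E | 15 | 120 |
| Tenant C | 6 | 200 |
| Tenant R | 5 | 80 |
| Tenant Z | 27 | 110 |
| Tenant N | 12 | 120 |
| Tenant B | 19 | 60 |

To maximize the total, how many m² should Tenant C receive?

70

Order the tenants by rent per m²: Tenant Z 27 > Tenant D 23 > Tenant B 19 > Tenant E 15 > Tenant N 12 > Tenant C 6 > Tenant R 5.
Give Tenant Z 110 to hit its cap of 110 — 520 left.
Tenant D takes 150 to reach its cap of 150 — 370 left.
Tenant B: +60 to 60 (cap) — 310 left.
Tenant E: +120 to 120 (cap) — 190 left.
Tenant N takes 120 to reach its cap of 120 — 70 left.
Tenant C has room for 200 but only 70 remain, so it gets 70.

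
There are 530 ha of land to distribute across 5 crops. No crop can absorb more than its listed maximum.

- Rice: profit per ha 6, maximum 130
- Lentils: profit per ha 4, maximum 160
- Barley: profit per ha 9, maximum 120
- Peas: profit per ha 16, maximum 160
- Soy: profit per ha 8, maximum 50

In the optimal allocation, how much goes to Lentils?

Highest profit per ha first: Peas 16 > Barley 9 > Soy 8 > Rice 6 > Lentils 4.
Peas: +160 to 160 (cap) ; 370 left.
Barley takes 120 to reach its cap of 120 ; 250 left.
Give Soy 50 to hit its cap of 50 ; 200 left.
Rice takes 130 to reach its cap of 130 ; 70 left.
Only 70 left; Lentils takes them to reach 70.

70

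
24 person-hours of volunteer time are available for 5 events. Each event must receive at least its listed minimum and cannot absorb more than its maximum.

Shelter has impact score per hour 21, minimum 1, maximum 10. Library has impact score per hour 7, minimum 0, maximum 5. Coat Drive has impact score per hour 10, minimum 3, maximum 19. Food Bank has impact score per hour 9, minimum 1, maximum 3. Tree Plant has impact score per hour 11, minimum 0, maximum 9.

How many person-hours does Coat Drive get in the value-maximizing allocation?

Meeting every minimum uses 1+0+3+1+0 = 5 person-hours, leaving 19.
Highest impact score per hour first: Shelter 21 > Tree Plant 11 > Coat Drive 10 > Food Bank 9 > Library 7.
Shelter takes 9 more to reach its cap of 10 ; 10 left.
Give Tree Plant 9 more to hit its cap of 9 ; 1 left.
Only 1 left; Coat Drive takes them to reach 4.

4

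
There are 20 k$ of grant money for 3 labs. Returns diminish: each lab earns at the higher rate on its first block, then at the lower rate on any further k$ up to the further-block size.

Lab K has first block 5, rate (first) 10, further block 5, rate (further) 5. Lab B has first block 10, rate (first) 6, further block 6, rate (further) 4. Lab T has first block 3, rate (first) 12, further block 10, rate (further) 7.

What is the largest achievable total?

168

Rank every tier by rate: Lab T/tier1 12 > Lab K/tier1 10 > Lab T/tier2 7 > Lab B/tier1 6 > Lab K/tier2 5 > Lab B/tier2 4.
Lab T tier1 at 12: fill all 3 → 17 left.
Lab K/tier1 (10): +5 → 12 left.
Lab T tier2 at 7: fill all 10 → 2 left.
Lab B tier1 at 6: only 2 left, fill 2.
Total = 12×3 + 10×5 + 7×10 + 6×2 = 168.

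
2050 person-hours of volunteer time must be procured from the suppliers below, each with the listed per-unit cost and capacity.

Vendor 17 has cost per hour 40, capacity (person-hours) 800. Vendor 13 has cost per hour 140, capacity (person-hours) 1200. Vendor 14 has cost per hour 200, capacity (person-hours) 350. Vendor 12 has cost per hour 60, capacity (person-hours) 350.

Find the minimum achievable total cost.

Fill from the cheapest supplier first.
Vendor 17 at 40: take all 800 person-hours — 1250 still needed.
Take 350 from Vendor 12 at 60 — need 900 more.
Vendor 13 at 140: take 900 of its 1200 — requirement met.
Vendor 14: unused.
Cost = 800×40 + 350×60 + 900×140 = 179000.

179000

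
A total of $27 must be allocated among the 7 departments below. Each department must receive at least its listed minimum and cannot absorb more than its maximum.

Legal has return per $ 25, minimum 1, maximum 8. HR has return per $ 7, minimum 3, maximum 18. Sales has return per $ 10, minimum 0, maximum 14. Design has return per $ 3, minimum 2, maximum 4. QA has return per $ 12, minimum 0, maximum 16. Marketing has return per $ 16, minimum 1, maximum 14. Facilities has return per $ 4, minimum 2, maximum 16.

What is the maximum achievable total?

427

Meeting every minimum uses 1+3+0+2+0+1+2 = 9 $, leaving 18.
Highest return per $ first: Legal 25 > Marketing 16 > QA 12 > Sales 10 > HR 7 > Facilities 4 > Design 3.
Give Legal 7 more to hit its cap of 8 ; 11 left.
Only 11 left; Marketing takes them to reach 12.
Total = 25×8 + 7×3 + 3×2 + 16×12 + 4×2 = 427.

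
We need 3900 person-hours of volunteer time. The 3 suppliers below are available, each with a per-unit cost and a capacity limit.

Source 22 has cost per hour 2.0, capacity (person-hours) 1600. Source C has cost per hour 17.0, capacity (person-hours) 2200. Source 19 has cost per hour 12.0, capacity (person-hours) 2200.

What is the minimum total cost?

31300

Use suppliers in increasing cost order.
Source 22 at 2.0: take all 1600 person-hours ; 2300 still needed.
Take 2200 from Source 19 at 12.0 ; need 100 more.
Source C at 17.0: take 100 of its 2200 ; requirement met.
Cost = 1600×2.0 + 2200×12.0 + 100×17.0 = 31300.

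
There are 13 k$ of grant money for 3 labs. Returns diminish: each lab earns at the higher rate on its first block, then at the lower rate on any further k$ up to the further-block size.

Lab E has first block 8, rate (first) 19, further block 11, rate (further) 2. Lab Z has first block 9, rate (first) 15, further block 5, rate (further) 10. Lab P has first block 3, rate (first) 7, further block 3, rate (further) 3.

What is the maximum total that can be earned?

227

Order all 6 blocks by rate: Lab E/T1 19 > Lab Z/T1 15 > Lab Z/T2 10 > Lab P/T1 7 > Lab P/T2 3 > Lab E/T2 2.
Lab E T1 at 19: fill all 8 — 5 left.
Lab Z/T1: +5 of 9 at 15; pool empty.
Total = 19×8 + 15×5 = 227.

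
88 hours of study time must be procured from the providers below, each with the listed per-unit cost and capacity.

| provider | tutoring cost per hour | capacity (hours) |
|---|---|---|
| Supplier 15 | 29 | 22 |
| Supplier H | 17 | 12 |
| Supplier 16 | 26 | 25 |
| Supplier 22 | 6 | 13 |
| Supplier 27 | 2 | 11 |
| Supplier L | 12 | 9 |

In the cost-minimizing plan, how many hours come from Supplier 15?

Cheapest first:
Take 11 from Supplier 27 at 2 ; need 77 more.
Supplier 22 at 6: take all 13 hours ; 64 still needed.
Supplier L at 12: take all 9 hours ; 55 still needed.
Take 12 from Supplier H at 17 ; need 43 more.
Supplier 16 at 26: take all 25 hours ; 18 still needed.
Supplier 15 (29): take the remaining 18 ; done.

18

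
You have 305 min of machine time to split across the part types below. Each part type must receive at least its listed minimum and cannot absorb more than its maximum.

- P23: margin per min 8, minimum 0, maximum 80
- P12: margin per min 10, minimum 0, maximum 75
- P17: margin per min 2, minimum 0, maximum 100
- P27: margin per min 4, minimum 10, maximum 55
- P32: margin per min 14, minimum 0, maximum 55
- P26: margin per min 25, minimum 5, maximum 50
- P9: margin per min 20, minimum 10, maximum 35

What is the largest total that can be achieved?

Meeting every minimum uses 0+0+0+10+0+5+10 = 25 min, leaving 280.
Order the part types by margin per min: P26 25 > P9 20 > P32 14 > P12 10 > P23 8 > P27 4 > P17 2.
P26 takes 45 more to reach its cap of 50 → 235 left.
P9 takes 25 more to reach its cap of 35 → 210 left.
Give P32 55 more to hit its cap of 55 → 155 left.
P12 takes 75 more to reach its cap of 75 → 80 left.
P23 takes 80 more to reach its cap of 80 → 0 left.
Total = 8×80 + 10×75 + 4×10 + 14×55 + 25×50 + 20×35 = 4150.

4150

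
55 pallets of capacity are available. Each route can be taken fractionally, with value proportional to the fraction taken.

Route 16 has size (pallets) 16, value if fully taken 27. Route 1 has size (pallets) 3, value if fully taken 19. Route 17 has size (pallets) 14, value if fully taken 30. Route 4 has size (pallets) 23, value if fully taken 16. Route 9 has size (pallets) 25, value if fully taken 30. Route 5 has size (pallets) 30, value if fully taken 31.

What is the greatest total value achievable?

Rank by value-to-size ratio: Route 1 19/3≈6.33, Route 17 30/14≈2.14, Route 16 27/16≈1.69, Route 9 30/25≈1.2, Route 5 31/30≈1.03, Route 4 16/23≈0.696.
Route 1: take in full, 3 pallets for value 19 → 52 left.
All 14 pallets of Route 17 fit (value 30) → 38 remain.
Take all of Route 16 (16 pallets, value 27) → 22 pallets left.
Only 22 pallets remain; take 22/25 of Route 9 for value 30×22/25 = 26.4.
Total value = 102.4.

102.4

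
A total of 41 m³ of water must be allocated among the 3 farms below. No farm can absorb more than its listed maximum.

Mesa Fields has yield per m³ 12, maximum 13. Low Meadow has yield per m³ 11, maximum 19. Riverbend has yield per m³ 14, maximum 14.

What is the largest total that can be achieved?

Highest yield per m³ first: Riverbend 14 > Mesa Fields 12 > Low Meadow 11.
Riverbend takes 14 to reach its cap of 14 — 27 left.
Mesa Fields: +13 to 13 (cap) — 14 left.
Low Meadow: +14 (room for 19) → 14. Pool exhausted.
Total = 12×13 + 11×14 + 14×14 = 506.

506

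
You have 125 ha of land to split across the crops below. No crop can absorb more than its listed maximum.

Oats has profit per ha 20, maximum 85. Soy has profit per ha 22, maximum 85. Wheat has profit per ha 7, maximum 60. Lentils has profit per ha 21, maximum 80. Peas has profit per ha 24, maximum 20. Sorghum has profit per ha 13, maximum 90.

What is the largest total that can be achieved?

Highest profit per ha first: Peas 24 > Soy 22 > Lentils 21 > Oats 20 > Sorghum 13 > Wheat 7.
Peas: +20 to 20 (cap) — 105 left.
Soy takes 85 to reach its cap of 85 — 20 left.
Lentils: +20 (room for 80) → 20. Pool exhausted.
Total = 22×85 + 21×20 + 24×20 = 2770.

2770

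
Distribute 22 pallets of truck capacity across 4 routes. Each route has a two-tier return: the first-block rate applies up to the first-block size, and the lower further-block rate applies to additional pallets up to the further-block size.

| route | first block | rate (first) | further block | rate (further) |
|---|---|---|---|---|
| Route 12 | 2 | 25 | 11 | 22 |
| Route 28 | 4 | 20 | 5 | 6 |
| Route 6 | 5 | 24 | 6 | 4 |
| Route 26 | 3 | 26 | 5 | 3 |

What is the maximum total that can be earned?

510

Treat each block as its own option and order by rate: Route 26/tier1 26 > Route 12/tier1 25 > Route 6/tier1 24 > Route 12/tier2 22 > Route 28/tier1 20 > Route 28/tier2 6 > Route 6/tier2 4 > Route 26/tier2 3.
Route 26 tier1 at 26: fill all 3 — 19 left.
Fill Route 12 tier1 block (2 at 25) — 17 left.
Fill Route 6 tier1 block (5 at 24) — 12 left.
Route 12/tier2 (22): +11 — 1 left.
1 remain; put them into Route 28 tier1 at 20.
Total = 26×3 + 25×2 + 24×5 + 22×11 + 20×1 = 510.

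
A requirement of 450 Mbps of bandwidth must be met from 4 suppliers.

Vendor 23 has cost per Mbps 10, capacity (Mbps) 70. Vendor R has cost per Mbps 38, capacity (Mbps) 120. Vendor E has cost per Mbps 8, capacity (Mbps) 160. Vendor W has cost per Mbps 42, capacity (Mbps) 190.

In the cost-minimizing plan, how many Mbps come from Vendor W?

Fill from the cheapest supplier first.
Take 160 from Vendor E at 8 ; need 290 more.
Take 70 from Vendor 23 at 10 ; need 220 more.
Vendor R at 38: take all 120 Mbps ; 100 still needed.
Take 100 from Vendor W at 42 to finish.

100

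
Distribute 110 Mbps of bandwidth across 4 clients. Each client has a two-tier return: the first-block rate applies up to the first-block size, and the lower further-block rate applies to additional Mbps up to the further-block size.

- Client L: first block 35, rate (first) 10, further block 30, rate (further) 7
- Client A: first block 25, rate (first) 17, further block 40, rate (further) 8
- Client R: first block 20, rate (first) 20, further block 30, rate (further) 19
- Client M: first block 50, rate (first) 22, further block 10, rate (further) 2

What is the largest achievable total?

2240

Treat each block as its own option and order by rate: Client M/tier1 22 > Client R/tier1 20 > Client R/tier2 19 > Client A/tier1 17 > Client L/tier1 10 > Client A/tier2 8 > Client L/tier2 7 > Client M/tier2 2.
Fill Client M tier1 block (50 at 22) ; 60 left.
Fill Client R tier1 block (20 at 20) ; 40 left.
Fill Client R tier2 block (30 at 19) ; 10 left.
Client A tier1 at 17: only 10 left, fill 10.
Total = 22×50 + 20×20 + 19×30 + 17×10 = 2240.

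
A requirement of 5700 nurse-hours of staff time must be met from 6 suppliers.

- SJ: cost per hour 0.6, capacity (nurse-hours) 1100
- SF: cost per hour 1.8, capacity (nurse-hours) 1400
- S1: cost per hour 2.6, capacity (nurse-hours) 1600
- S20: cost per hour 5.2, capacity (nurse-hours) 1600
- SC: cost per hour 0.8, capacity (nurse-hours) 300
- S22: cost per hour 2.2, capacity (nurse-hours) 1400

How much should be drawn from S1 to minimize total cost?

1500

Use suppliers in increasing cost order.
Take 1100 from SJ at 0.6 → need 4600 more.
SC at 0.8: take all 300 nurse-hours → 4300 still needed.
SF (1.8): use full 1400 → 2900 nurse-hours to go.
Take 1400 from S22 at 2.2 → need 1500 more.
S1 (2.6): take the remaining 1500 → done.
S20: unused.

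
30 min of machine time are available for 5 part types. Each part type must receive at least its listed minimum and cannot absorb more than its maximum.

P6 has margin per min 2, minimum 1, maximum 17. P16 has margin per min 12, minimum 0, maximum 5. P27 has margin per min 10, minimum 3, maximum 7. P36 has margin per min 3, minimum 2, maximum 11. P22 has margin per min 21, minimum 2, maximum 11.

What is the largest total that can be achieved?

381

Meeting every minimum uses 1+0+3+2+2 = 8 min, leaving 22.
Order the part types by margin per min: P22 21 > P16 12 > P27 10 > P36 3 > P6 2.
P22: +9 to 11 (cap) — 13 left.
P16: +5 to 5 (cap) — 8 left.
P27: +4 to 7 (cap) — 4 left.
P36 has room for 9 more but only 4 remain, so it gets 6.
Total = 2×1 + 12×5 + 10×7 + 3×6 + 21×11 = 381.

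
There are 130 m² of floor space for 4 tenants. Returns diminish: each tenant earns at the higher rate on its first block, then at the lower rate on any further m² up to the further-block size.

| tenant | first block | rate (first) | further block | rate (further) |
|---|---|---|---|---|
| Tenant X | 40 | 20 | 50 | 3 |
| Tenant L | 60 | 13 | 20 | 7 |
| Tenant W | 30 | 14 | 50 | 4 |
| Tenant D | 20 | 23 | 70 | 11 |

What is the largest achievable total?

2200

Treat each block as its own option and order by rate: Tenant D/first 23 > Tenant X/first 20 > Tenant W/first 14 > Tenant L/first 13 > Tenant D/second 11 > Tenant L/second 7 > Tenant W/second 4 > Tenant X/second 3.
Tenant D/first (23): +20 → 110 left.
Tenant X/first (20): +40 → 70 left.
Tenant W first at 14: fill all 30 → 40 left.
Tenant L first at 13: only 40 left, fill 40.
Total = 23×20 + 20×40 + 14×30 + 13×40 = 2200.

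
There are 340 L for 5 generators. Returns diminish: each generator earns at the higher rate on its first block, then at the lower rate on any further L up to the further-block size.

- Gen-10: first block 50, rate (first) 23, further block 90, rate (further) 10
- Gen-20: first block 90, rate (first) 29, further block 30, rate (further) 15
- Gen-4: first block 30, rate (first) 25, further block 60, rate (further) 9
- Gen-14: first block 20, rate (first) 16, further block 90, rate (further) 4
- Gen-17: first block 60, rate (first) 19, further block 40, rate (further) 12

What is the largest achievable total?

7100

Treat each block as its own option and order by rate: Gen-20/T1 29 > Gen-4/T1 25 > Gen-10/T1 23 > Gen-17/T1 19 > Gen-14/T1 16 > Gen-20/T2 15 > Gen-17/T2 12 > Gen-10/T2 10 > Gen-4/T2 9 > Gen-14/T2 4.
Gen-20/T1 (29): +90 → 250 left.
Gen-4/T1 (25): +30 → 220 left.
Fill Gen-10 T1 block (50 at 23) → 170 left.
Gen-17 T1 at 19: fill all 60 → 110 left.
Gen-14 T1 at 16: fill all 20 → 90 left.
Gen-20 T2 at 15: fill all 30 → 60 left.
Fill Gen-17 T2 block (40 at 12) → 20 left.
20 remain; put them into Gen-10 T2 at 10.
Total = 29×90 + 25×30 + 23×50 + 19×60 + 16×20 + 15×30 + 12×40 + 10×20 = 7100.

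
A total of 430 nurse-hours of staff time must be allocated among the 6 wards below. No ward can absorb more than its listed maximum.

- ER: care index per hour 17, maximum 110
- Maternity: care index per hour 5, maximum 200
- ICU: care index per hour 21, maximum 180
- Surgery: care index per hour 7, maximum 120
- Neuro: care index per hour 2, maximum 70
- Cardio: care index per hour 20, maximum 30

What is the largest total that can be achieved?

7020

Rank by care index per hour: ICU 21 > Cardio 20 > ER 17 > Surgery 7 > Maternity 5 > Neuro 2.
ICU: +180 to 180 (cap) → 250 left.
Give Cardio 30 to hit its cap of 30 → 220 left.
ER takes 110 to reach its cap of 110 → 110 left.
Surgery: +110 (room for 120) → 110. Pool exhausted.
Total = 17×110 + 21×180 + 7×110 + 20×30 = 7020.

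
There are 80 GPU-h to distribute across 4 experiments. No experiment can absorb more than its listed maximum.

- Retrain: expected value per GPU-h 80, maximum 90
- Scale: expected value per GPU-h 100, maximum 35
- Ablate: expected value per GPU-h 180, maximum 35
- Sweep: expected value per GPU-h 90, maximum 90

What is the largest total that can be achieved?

10700

Order the experiments by expected value per GPU-h: Ablate 180 > Scale 100 > Sweep 90 > Retrain 80.
Give Ablate 35 to hit its cap of 35 → 45 left.
Scale: +35 to 35 (cap) → 10 left.
Sweep: +10 (room for 90) → 10. Pool exhausted.
Total = 100×35 + 180×35 + 90×10 = 10700.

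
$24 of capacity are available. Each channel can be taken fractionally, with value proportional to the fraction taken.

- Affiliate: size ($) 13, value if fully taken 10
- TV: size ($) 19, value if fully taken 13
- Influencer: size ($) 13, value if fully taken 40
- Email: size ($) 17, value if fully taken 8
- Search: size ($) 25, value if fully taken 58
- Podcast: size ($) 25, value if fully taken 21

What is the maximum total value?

Rank by value-to-size ratio: Influencer 40/13≈3.08, Search 58/25≈2.32, Podcast 21/25≈0.84, Affiliate 10/13≈0.769, TV 13/19≈0.684, Email 8/17≈0.471.
Take all of Influencer (13 $, value 40) — 11 $ left.
11 $ left: a 11/25 share of Search gives 58×11/25 = 25.52.
Total value = 65.52.

65.52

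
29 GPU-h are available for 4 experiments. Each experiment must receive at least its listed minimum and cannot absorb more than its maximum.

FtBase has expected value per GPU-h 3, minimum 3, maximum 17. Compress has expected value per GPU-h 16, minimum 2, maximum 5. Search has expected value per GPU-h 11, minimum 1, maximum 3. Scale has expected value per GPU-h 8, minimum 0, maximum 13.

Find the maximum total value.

Meeting every minimum uses 3+2+1+0 = 6 GPU-h, leaving 23.
Highest expected value per GPU-h first: Compress 16 > Search 11 > Scale 8 > FtBase 3.
Compress takes 3 more to reach its cap of 5 — 20 left.
Search: +2 to 3 (cap) — 18 left.
Scale: +13 to 13 (cap) — 5 left.
FtBase has room for 14 more but only 5 remain, so it gets 8.
Total = 3×8 + 16×5 + 11×3 + 8×13 = 241.

241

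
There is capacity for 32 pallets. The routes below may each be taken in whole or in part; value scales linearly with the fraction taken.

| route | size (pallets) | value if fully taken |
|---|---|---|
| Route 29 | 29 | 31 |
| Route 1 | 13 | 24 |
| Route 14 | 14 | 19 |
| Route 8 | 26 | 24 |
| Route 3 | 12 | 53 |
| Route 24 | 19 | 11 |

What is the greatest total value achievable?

86.5

Sort by value density: Route 3 53/12≈4.42, Route 1 24/13≈1.85, Route 14 19/14≈1.36, Route 29 31/29≈1.07, Route 8 24/26≈0.923, Route 24 11/19≈0.579.
Route 3: take in full, 12 pallets for value 53 — 20 left.
All 13 pallets of Route 1 fit (value 24) — 7 remain.
Fill the last 7 pallets with part of Route 14: 7/14 of it earns 9.5.
Total value = 86.5.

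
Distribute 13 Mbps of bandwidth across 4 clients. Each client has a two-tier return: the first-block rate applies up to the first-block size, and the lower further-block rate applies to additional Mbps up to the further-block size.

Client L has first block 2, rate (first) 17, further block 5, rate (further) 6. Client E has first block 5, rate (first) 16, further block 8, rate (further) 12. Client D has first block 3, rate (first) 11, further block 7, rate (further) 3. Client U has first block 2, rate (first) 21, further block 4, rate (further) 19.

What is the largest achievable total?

Rank every tier by rate: Client U/first 21 > Client U/second 19 > Client L/first 17 > Client E/first 16 > Client E/second 12 > Client D/first 11 > Client L/second 6 > Client D/second 3.
Client U first at 21: fill all 2 ; 11 left.
Client U second at 19: fill all 4 ; 7 left.
Client L/first (17): +2 ; 5 left.
Client E first at 16: fill all 5 ; 0 left.
Total = 21×2 + 19×4 + 17×2 + 16×5 = 232.

232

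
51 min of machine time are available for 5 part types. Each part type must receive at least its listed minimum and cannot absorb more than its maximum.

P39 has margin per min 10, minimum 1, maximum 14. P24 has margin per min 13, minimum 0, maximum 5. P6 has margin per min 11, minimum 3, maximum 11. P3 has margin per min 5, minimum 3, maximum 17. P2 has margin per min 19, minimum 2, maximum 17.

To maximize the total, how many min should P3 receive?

Meeting every minimum uses 1+0+3+3+2 = 9 min, leaving 42.
Highest margin per min first: P2 19 > P24 13 > P6 11 > P39 10 > P3 5.
Give P2 15 more to hit its cap of 17 — 27 left.
P24 takes 5 more to reach its cap of 5 — 22 left.
Give P6 8 more to hit its cap of 11 — 14 left.
P39 takes 13 more to reach its cap of 14 — 1 left.
Only 1 left; P3 takes them to reach 4.

4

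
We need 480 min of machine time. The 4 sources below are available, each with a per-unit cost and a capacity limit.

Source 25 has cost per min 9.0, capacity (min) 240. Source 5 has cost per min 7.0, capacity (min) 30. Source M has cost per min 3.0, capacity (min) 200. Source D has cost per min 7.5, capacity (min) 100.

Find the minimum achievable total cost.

Cheapest first:
Source M at 3.0: take all 200 min — 280 still needed.
Source 5 at 7.0: take all 30 min — 250 still needed.
Source D (7.5): use full 100 — 150 min to go.
Source 25 at 9.0: take 150 of its 240 — requirement met.
Cost = 200×3.0 + 30×7.0 + 100×7.5 + 150×9.0 = 2910.

2910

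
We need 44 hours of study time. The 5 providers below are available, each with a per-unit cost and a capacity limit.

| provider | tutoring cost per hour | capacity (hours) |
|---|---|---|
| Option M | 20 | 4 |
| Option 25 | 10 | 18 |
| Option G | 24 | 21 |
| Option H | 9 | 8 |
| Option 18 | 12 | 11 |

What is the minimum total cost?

Cheapest first:
Option H at 9: take all 8 hours — 36 still needed.
Option 25 (10): use full 18 — 18 hours to go.
Option 18 (12): use full 11 — 7 hours to go.
Option M (20): use full 4 — 3 hours to go.
Option G at 24: take 3 of its 21 — requirement met.
Cost = 8×9 + 18×10 + 11×12 + 4×20 + 3×24 = 536.

536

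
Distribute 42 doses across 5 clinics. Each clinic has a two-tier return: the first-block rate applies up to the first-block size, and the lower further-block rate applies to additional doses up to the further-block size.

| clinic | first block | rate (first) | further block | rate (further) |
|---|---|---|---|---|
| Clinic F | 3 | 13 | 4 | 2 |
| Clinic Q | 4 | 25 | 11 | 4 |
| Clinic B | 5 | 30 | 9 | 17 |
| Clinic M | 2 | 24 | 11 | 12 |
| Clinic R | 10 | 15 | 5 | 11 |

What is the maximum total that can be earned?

748

Rank every tier by rate: Clinic B/T1 30 > Clinic Q/T1 25 > Clinic M/T1 24 > Clinic B/T2 17 > Clinic R/T1 15 > Clinic F/T1 13 > Clinic M/T2 12 > Clinic R/T2 11 > Clinic Q/T2 4 > Clinic F/T2 2.
Clinic B/T1 (30): +5 → 37 left.
Clinic Q/T1 (25): +4 → 33 left.
Clinic M T1 at 24: fill all 2 → 31 left.
Clinic B T2 at 17: fill all 9 → 22 left.
Clinic R/T1 (15): +10 → 12 left.
Clinic F/T1 (13): +3 → 9 left.
Clinic M T2 at 12: only 9 left, fill 9.
Total = 30×5 + 25×4 + 24×2 + 17×9 + 15×10 + 13×3 + 12×9 = 748.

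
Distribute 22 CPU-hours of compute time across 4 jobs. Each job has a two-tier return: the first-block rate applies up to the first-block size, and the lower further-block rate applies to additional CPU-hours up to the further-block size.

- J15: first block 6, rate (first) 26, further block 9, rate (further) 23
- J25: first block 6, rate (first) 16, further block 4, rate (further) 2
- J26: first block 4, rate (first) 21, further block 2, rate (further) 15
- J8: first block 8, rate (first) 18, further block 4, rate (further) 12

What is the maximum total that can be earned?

Treat each block as its own option and order by rate: J15/first 26 > J15/second 23 > J26/first 21 > J8/first 18 > J25/first 16 > J26/second 15 > J8/second 12 > J25/second 2.
J15/first (26): +6 ; 16 left.
J15/second (23): +9 ; 7 left.
J26/first (21): +4 ; 3 left.
3 remain; put them into J8 first at 18.
Total = 26×6 + 23×9 + 21×4 + 18×3 = 501.

501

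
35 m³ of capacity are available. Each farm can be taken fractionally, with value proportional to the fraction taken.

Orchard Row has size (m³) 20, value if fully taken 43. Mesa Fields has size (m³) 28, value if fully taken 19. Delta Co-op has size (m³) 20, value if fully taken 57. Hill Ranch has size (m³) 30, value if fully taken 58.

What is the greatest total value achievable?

Best value per unit of size first: Delta Co-op 57/20≈2.85, Orchard Row 43/20≈2.15, Hill Ranch 58/30≈1.93, Mesa Fields 19/28≈0.679.
Delta Co-op: take in full, 20 m³ for value 57 — 15 left.
Only 15 m³ remain; take 15/20 of Orchard Row for value 43×15/20 = 32.25.
Total value = 89.25.

89.25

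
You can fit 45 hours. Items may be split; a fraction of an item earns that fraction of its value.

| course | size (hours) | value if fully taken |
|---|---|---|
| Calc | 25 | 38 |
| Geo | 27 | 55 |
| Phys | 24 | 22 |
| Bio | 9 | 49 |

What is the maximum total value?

Rank by value-to-size ratio: Bio 49/9≈5.44, Geo 55/27≈2.04, Calc 38/25≈1.52, Phys 22/24≈0.917.
Bio: take in full, 9 hours for value 49 → 36 left.
All 27 hours of Geo fit (value 55) → 9 remain.
Only 9 hours remain; take 9/25 of Calc for value 38×9/25 = 13.68.
Total value = 117.68.

117.68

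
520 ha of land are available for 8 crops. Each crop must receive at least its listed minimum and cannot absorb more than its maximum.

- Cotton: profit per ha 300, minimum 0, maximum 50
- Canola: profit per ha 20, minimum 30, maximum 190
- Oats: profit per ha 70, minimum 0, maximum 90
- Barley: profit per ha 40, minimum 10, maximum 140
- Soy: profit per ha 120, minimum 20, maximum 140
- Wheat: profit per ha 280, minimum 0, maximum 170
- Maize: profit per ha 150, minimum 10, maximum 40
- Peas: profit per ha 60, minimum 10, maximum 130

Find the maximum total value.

91900

Meeting every minimum uses 0+30+0+10+20+0+10+10 = 80 ha, leaving 440.
Highest profit per ha first: Cotton 300 > Wheat 280 > Maize 150 > Soy 120 > Oats 70 > Peas 60 > Barley 40 > Canola 20.
Cotton takes 50 more to reach its cap of 50 → 390 left.
Wheat takes 170 more to reach its cap of 170 → 220 left.
Maize takes 30 more to reach its cap of 40 → 190 left.
Soy: +120 to 140 (cap) → 70 left.
Oats has room for 90 more but only 70 remain, so it gets 70.
Total = 300×50 + 20×30 + 70×70 + 40×10 + 120×140 + 280×170 + 150×40 + 60×10 = 91900.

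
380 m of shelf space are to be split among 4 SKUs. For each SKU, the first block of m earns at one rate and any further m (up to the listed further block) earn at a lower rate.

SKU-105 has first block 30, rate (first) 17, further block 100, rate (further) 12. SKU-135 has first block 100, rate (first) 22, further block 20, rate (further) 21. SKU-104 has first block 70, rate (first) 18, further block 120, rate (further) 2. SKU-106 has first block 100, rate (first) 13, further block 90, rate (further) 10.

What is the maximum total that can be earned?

Treat each block as its own option and order by rate: SKU-135/first 22 > SKU-135/second 21 > SKU-104/first 18 > SKU-105/first 17 > SKU-106/first 13 > SKU-105/second 12 > SKU-106/second 10 > SKU-104/second 2.
Fill SKU-135 first block (100 at 22) — 280 left.
SKU-135/second (21): +20 — 260 left.
SKU-104/first (18): +70 — 190 left.
SKU-105 first at 17: fill all 30 — 160 left.
SKU-106/first (13): +100 — 60 left.
60 remain; put them into SKU-105 second at 12.
Total = 22×100 + 21×20 + 18×70 + 17×30 + 13×100 + 12×60 = 6410.

6410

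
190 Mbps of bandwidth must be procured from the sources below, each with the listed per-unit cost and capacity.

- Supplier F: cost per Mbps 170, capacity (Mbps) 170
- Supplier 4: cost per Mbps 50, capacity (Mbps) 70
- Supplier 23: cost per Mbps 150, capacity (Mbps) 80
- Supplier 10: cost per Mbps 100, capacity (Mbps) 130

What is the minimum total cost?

15500

Fill from the cheapest source first.
Supplier 4 (50): use full 70 → 120 Mbps to go.
Take 120 from Supplier 10 at 100 to finish.
Supplier 23, Supplier F: unused.
Cost = 70×50 + 120×100 = 15500.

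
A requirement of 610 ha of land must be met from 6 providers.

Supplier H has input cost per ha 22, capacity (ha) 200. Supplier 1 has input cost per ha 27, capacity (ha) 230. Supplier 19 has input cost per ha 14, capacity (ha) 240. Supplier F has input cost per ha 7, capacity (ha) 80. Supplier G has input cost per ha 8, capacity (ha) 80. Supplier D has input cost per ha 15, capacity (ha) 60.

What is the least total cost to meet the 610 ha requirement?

Use providers in increasing cost order.
Supplier F (7): use full 80 — 530 ha to go.
Supplier G (8): use full 80 — 450 ha to go.
Take 240 from Supplier 19 at 14 — need 210 more.
Supplier D (15): use full 60 — 150 ha to go.
Supplier H at 22: take 150 of its 200 — requirement met.
Supplier 1: unused.
Cost = 80×7 + 80×8 + 240×14 + 60×15 + 150×22 = 8760.

8760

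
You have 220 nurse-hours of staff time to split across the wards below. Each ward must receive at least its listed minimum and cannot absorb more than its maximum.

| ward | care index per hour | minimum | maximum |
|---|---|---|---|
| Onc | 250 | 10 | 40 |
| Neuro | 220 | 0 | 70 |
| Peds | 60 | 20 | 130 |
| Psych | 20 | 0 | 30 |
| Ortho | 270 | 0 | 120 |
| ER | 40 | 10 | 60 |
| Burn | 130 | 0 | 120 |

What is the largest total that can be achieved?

50600

Meeting every minimum uses 10+0+20+0+0+10+0 = 40 nurse-hours, leaving 180.
Order the wards by care index per hour: Ortho 270 > Onc 250 > Neuro 220 > Burn 130 > Peds 60 > ER 40 > Psych 20.
Give Ortho 120 more to hit its cap of 120 ; 60 left.
Onc: +30 to 40 (cap) ; 30 left.
Only 30 left; Neuro takes them to reach 30.
Total = 250×40 + 220×30 + 60×20 + 270×120 + 40×10 = 50600.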